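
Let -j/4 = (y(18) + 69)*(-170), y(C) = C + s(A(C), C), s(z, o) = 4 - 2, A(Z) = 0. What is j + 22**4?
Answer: 294776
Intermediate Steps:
s(z, o) = 2
y(C) = 2 + C (y(C) = C + 2 = 2 + C)
j = 60520 (j = -4*((2 + 18) + 69)*(-170) = -4*(20 + 69)*(-170) = -356*(-170) = -4*(-15130) = 60520)
j + 22**4 = 60520 + 22**4 = 60520 + 234256 = 294776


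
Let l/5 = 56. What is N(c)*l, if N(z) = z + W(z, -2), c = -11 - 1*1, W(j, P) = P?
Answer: -3920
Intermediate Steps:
c = -12 (c = -11 - 1 = -12)
N(z) = -2 + z (N(z) = z - 2 = -2 + z)
l = 280 (l = 5*56 = 280)
N(c)*l = (-2 - 12)*280 = -14*280 = -3920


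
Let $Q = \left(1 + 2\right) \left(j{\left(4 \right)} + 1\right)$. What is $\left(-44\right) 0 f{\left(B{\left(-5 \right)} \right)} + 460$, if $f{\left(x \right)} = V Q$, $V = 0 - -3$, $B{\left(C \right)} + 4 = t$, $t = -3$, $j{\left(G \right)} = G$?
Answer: $460$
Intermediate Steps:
$Q = 15$ ($Q = \left(1 + 2\right) \left(4 + 1\right) = 3 \cdot 5 = 15$)
$B{\left(C \right)} = -7$ ($B{\left(C \right)} = -4 - 3 = -7$)
$V = 3$ ($V = 0 + 3 = 3$)
$f{\left(x \right)} = 45$ ($f{\left(x \right)} = 3 \cdot 15 = 45$)
$\left(-44\right) 0 f{\left(B{\left(-5 \right)} \right)} + 460 = \left(-44\right) 0 \cdot 45 + 460 = 0 \cdot 45 + 460 = 0 + 460 = 460$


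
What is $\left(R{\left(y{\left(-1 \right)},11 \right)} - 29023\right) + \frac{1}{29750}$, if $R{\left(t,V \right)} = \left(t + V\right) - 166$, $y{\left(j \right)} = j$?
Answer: $- \frac{868075249}{29750} \approx -29179.0$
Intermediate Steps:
$R{\left(t,V \right)} = -166 + V + t$ ($R{\left(t,V \right)} = \left(V + t\right) - 166 = -166 + V + t$)
$\left(R{\left(y{\left(-1 \right)},11 \right)} - 29023\right) + \frac{1}{29750} = \left(\left(-166 + 11 - 1\right) - 29023\right) + \frac{1}{29750} = \left(-156 - 29023\right) + \frac{1}{29750} = -29179 + \frac{1}{29750} = - \frac{868075249}{29750}$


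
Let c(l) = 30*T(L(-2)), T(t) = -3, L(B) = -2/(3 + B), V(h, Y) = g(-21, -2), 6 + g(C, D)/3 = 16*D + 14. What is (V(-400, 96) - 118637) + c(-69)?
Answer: -118799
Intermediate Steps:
g(C, D) = 24 + 48*D (g(C, D) = -18 + 3*(16*D + 14) = -18 + 3*(14 + 16*D) = -18 + (42 + 48*D) = 24 + 48*D)
V(h, Y) = -72 (V(h, Y) = 24 + 48*(-2) = 24 - 96 = -72)
L(B) = -2/(3 + B)
c(l) = -90 (c(l) = 30*(-3) = -90)
(V(-400, 96) - 118637) + c(-69) = (-72 - 118637) - 90 = -118709 - 90 = -118799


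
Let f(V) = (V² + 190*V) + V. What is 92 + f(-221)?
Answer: 6722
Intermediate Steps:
f(V) = V² + 191*V
92 + f(-221) = 92 - 221*(191 - 221) = 92 - 221*(-30) = 92 + 6630 = 6722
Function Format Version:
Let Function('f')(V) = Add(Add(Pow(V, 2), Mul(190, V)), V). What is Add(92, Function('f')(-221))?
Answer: 6722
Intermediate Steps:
Function('f')(V) = Add(Pow(V, 2), Mul(191, V))
Add(92, Function('f')(-221)) = Add(92, Mul(-221, Add(191, -221))) = Add(92, Mul(-221, -30)) = Add(92, 6630) = 6722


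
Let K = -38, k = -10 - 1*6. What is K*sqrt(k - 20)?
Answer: -228*I ≈ -228.0*I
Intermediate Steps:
k = -16 (k = -10 - 6 = -16)
K*sqrt(k - 20) = -38*sqrt(-16 - 20) = -228*I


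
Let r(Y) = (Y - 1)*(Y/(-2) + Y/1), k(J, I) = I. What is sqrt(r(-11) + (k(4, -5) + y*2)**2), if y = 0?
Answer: sqrt(91) ≈ 9.5394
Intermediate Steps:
r(Y) = Y*(-1 + Y)/2 (r(Y) = (-1 + Y)*(Y*(-1/2) + Y*1) = (-1 + Y)*(-Y/2 + Y) = (-1 + Y)*(Y/2) = Y*(-1 + Y)/2)
sqrt(r(-11) + (k(4, -5) + y*2)**2) = sqrt((1/2)*(-11)*(-1 - 11) + (-5 + 0*2)**2) = sqrt((1/2)*(-11)*(-12) + (-5 + 0)**2) = sqrt(66 + (-5)**2) = sqrt(66 + 25) = sqrt(91)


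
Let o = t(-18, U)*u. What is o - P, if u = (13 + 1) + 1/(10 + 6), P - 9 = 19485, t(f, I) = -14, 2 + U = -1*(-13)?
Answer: -157527/8 ≈ -19691.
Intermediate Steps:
U = 11 (U = -2 - 1*(-13) = -2 + 13 = 11)
P = 19494 (P = 9 + 19485 = 19494)
u = 225/16 (u = 14 + 1/16 = 225/16 ≈ 14.063)
o = -1575/8 (o = -14*225/16 = -1575/8 ≈ -196.88)
o - P = -1575/8 - 1*19494 = -1575/8 - 19494 = -157527/8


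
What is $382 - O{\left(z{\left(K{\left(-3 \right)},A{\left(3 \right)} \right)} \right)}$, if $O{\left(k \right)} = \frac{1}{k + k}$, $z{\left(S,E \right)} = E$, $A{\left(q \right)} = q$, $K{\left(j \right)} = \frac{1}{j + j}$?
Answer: $\frac{2291}{6} \approx 381.83$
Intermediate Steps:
$K{\left(j \right)} = \frac{1}{2 j}$
$O{\left(k \right)} = \frac{1}{2 k}$
$382 - O{\left(z{\left(K{\left(-3 \right)},A{\left(3 \right)} \right)} \right)} = 382 - \frac{1}{2 \cdot 3} = 382 - \frac{1}{2} \cdot \frac{1}{3} = 382 - \frac{1}{6} = \frac{2291}{6}$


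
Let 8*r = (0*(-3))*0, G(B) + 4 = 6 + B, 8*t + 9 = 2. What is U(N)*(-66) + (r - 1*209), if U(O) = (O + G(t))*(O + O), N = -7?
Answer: -11275/2 ≈ -5637.5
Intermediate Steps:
t = -7/8 (t = -9/8 + (⅛)*2 = -9/8 + ¼ = -7/8 ≈ -0.87500)
G(B) = 2 + B (G(B) = -4 + (6 + B) = 2 + B)
r = 0 (r = ((0*(-3))*0)/8 = (0*0)/8 = (⅛)*0 = 0)
U(O) = 2*O*(9/8 + O) (U(O) = (O + (2 - 7/8))*(O + O) = (O + 9/8)*(2*O) = (9/8 + O)*(2*O) = 2*O*(9/8 + O))
U(N)*(-66) + (r - 1*209) = ((¼)*(-7)*(9 + 8*(-7)))*(-66) + (0 - 1*209) = ((¼)*(-7)*(9 - 56))*(-66) + (0 - 209) = ((¼)*(-7)*(-47))*(-66) - 209 = (329/4)*(-66) - 209 = -10857/2 - 209 = -11275/2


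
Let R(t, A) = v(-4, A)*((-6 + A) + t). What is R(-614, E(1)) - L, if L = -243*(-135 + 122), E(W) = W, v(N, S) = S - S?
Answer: -3159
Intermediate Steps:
v(N, S) = 0
L = 3159 (L = -243*(-13) = 3159)
R(t, A) = 0 (R(t, A) = 0*((-6 + A) + t) = 0*(-6 + A + t) = 0)
R(-614, E(1)) - L = 0 - 1*3159 = 0 - 3159 = -3159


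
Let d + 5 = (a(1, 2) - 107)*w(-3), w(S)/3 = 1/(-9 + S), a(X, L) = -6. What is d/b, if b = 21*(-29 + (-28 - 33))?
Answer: -31/2520 ≈ -0.012302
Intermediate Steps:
w(S) = 3/(-9 + S)
d = 93/4 (d = -5 + (-6 - 107)*(3/(-9 - 3)) = -5 - 339/(-12) = -5 - 339*(-1)/12 = -5 - 113*(-¼) = -5 + 113/4 = 93/4 ≈ 23.250)
b = -1890 (b = 21*(-29 - 61) = 21*(-90) = -1890)
d/b = (93/4)/(-1890) = (93/4)*(-1/1890) = -31/2520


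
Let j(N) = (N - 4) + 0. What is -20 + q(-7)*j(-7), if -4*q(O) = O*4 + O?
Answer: -465/4 ≈ -116.25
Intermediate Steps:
q(O) = -5*O/4 (q(O) = -(O*4 + O)/4 = -(4*O + O)/4 = -5*O/4)
j(N) = -4 + N (j(N) = (-4 + N) + 0 = -4 + N)
-20 + q(-7)*j(-7) = -20 + (-5/4*(-7))*(-4 - 7) = -20 + (35/4)*(-11) = -20 - 385/4 = -465/4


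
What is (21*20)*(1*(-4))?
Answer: -1680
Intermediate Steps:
(21*20)*(1*(-4)) = 420*(-4) = -1680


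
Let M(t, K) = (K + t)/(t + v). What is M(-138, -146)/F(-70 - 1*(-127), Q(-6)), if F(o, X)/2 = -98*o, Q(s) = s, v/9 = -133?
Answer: -71/3728655 ≈ -1.9042e-5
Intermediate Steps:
v = -1197 (v = 9*(-133) = -1197)
F(o, X) = -196*o (F(o, X) = 2*(-98*o) = -196*o)
M(t, K) = (K + t)/(-1197 + t) (M(t, K) = (K + t)/(t - 1197) = (K + t)/(-1197 + t))
M(-138, -146)/F(-70 - 1*(-127), Q(-6)) = ((-146 - 138)/(-1197 - 138))/((-196*(-70 - 1*(-127)))) = (-284/(-1335))/((-196*(-70 + 127))) = (-1/1335*(-284))/((-196*57)) = (284/1335)/(-11172) = (284/1335)*(-1/11172) = -71/3728655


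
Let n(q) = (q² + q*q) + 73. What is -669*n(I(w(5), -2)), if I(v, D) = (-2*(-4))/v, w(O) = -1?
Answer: -134469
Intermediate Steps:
I(v, D) = 8/v
n(q) = 73 + 2*q² (n(q) = (q² + q²) + 73 = 2*q² + 73 = 73 + 2*q²)
-669*n(I(w(5), -2)) = -669*(73 + 2*(8/(-1))²) = -669*(73 + 2*(8*(-1))²) = -669*(73 + 2*(-8)²) = -669*(73 + 2*64) = -669*(73 + 128) = -669*201 = -134469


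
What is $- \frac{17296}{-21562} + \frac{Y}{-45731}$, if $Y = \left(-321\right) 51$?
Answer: $\frac{571977439}{493025911} \approx 1.1601$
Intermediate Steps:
$Y = -16371$
$- \frac{17296}{-21562} + \frac{Y}{-45731} = - \frac{17296}{-21562} - \frac{16371}{-45731} = \left(-17296\right) \left(- \frac{1}{21562}\right) - - \frac{16371}{45731} = \frac{8648}{10781} + \frac{16371}{45731} = \frac{571977439}{493025911}$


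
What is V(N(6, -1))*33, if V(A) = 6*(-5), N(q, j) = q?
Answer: -990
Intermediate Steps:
V(A) = -30
V(N(6, -1))*33 = -30*33 = -990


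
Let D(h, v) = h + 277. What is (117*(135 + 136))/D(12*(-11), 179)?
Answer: 31707/145 ≈ 218.67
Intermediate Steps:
D(h, v) = 277 + h
(117*(135 + 136))/D(12*(-11), 179) = (117*(135 + 136))/(277 + 12*(-11)) = (117*271)/(277 - 132) = 31707/145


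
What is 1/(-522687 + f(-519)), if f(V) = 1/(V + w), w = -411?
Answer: -930/486098911 ≈ -1.9132e-6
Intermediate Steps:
f(V) = 1/(-411 + V) (f(V) = 1/(V - 411) = 1/(-411 + V))
1/(-522687 + f(-519)) = 1/(-522687 + 1/(-411 - 519)) = 1/(-522687 + 1/(-930)) = 1/(-522687 - 1/930) = 1/(-486098911/930) = -930/486098911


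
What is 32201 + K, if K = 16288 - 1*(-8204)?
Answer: 56693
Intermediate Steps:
K = 24492 (K = 16288 + 8204 = 24492)
32201 + K = 32201 + 24492 = 56693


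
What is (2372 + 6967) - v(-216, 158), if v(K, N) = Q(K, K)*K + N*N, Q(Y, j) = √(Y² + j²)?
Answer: -15625 + 46656*√2 ≈ 50357.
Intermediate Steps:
v(K, N) = N² + K*√2*√(K²) (v(K, N) = √(K² + K²)*K + N*N = √(2*K²)*K + N² = (√2*√(K²))*K + N² = K*√2*√(K²) + N² = N² + K*√2*√(K²))
(2372 + 6967) - v(-216, 158) = (2372 + 6967) - (158² - 216*√2*√((-216)²)) = 9339 - (24964 - 216*√2*√46656) = 9339 - (24964 - 216*√2*216) = 9339 - (24964 - 46656*√2) = 9339 + (-24964 + 46656*√2) = -15625 + 46656*√2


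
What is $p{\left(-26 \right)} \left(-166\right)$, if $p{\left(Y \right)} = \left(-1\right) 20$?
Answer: $3320$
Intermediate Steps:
$p{\left(Y \right)} = -20$
$p{\left(-26 \right)} \left(-166\right) = \left(-20\right) \left(-166\right) = 3320$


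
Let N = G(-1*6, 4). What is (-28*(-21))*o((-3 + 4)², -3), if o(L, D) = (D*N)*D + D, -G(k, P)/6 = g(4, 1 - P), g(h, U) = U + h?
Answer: -33516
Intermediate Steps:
G(k, P) = -30 + 6*P (G(k, P) = -6*((1 - P) + 4) = -6*(5 - P) = -30 + 6*P)
N = -6 (N = -30 + 6*4 = -30 + 24 = -6)
o(L, D) = D - 6*D² (o(L, D) = (D*(-6))*D + D = (-6*D)*D + D = -6*D² + D = D - 6*D²)
(-28*(-21))*o((-3 + 4)², -3) = (-28*(-21))*(-3*(1 - 6*(-3))) = 588*(-3*(1 + 18)) = 588*(-3*19) = 588*(-57) = -33516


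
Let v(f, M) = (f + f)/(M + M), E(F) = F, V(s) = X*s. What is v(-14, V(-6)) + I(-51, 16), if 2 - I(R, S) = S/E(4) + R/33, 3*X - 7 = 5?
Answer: 17/132 ≈ 0.12879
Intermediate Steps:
X = 4 (X = 7/3 + (1/3)*5 = 7/3 + 5/3 = 4)
V(s) = 4*s
v(f, M) = f/M (v(f, M) = (2*f)/((2*M)) = (2*f)*(1/(2*M)) = f/M)
I(R, S) = 2 - S/4 - R/33 (I(R, S) = 2 - (S/4 + R/33) = 2 + (-S/4 - R/33) = 2 - S/4 - R/33)
v(-14, V(-6)) + I(-51, 16) = -14/(4*(-6)) + (2 - 1/4*16 - 1/33*(-51)) = -14/(-24) + (2 - 4 + 17/11) = -14*(-1/24) - 5/11 = 7/12 - 5/11 = 17/132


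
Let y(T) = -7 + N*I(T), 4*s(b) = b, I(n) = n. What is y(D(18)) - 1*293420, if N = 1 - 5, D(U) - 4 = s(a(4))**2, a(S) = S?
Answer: -293447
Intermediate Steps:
s(b) = b/4
D(U) = 5 (D(U) = 4 + ((1/4)*4)**2 = 4 + 1**2 = 4 + 1 = 5)
N = -4
y(T) = -7 - 4*T
y(D(18)) - 1*293420 = (-7 - 4*5) - 1*293420 = (-7 - 20) - 293420 = -27 - 293420 = -293447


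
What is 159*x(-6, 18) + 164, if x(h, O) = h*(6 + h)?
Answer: 164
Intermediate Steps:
159*x(-6, 18) + 164 = 159*(-6*(6 - 6)) + 164 = 159*(-6*0) + 164 = 159*0 + 164 = 0 + 164 = 164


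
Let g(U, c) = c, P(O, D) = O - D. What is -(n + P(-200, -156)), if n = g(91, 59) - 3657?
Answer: 3642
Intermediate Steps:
n = -3598 (n = 59 - 3657 = -3598)
-(n + P(-200, -156)) = -(-3598 + (-200 - 1*(-156))) = -(-3598 + (-200 + 156)) = -(-3598 - 44) = -1*(-3642) = 3642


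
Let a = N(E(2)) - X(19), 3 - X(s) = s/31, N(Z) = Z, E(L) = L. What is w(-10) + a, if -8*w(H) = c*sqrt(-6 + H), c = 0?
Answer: -12/31 ≈ -0.38710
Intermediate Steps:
w(H) = 0 (w(H) = -0*sqrt(-6 + H) = -1/8*0 = 0)
X(s) = 3 - s/31
a = -12/31 (a = 2 - (3 - 1/31*19) = 2 - (3 - 19/31) = 2 - 1*74/31 = 2 - 74/31 = -12/31 ≈ -0.38710)
w(-10) + a = 0 - 12/31 = -12/31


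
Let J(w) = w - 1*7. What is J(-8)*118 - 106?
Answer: -1876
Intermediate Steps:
J(w) = -7 + w (J(w) = w - 7 = -7 + w)
J(-8)*118 - 106 = (-7 - 8)*118 - 106 = -15*118 - 106 = -1770 - 106 = -1876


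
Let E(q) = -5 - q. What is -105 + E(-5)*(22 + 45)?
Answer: -105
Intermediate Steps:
-105 + E(-5)*(22 + 45) = -105 + (-5 - 1*(-5))*(22 + 45) = -105 + (-5 + 5)*67 = -105 + 0*67 = -105 + 0 = -105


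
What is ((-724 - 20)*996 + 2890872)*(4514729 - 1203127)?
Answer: 7119440936496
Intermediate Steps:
((-724 - 20)*996 + 2890872)*(4514729 - 1203127) = (-744*996 + 2890872)*3311602 = (-741024 + 2890872)*3311602 = 2149848*3311602 = 7119440936496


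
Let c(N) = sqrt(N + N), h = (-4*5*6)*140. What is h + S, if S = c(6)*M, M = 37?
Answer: -16800 + 74*sqrt(3) ≈ -16672.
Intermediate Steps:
h = -16800 (h = -20*6*140 = -120*140 = -16800)
c(N) = sqrt(2)*sqrt(N) (c(N) = sqrt(2*N) = sqrt(2)*sqrt(N))
S = 74*sqrt(3) (S = (sqrt(2)*sqrt(6))*37 = (2*sqrt(3))*37 = 74*sqrt(3) ≈ 128.17)
h + S = -16800 + 74*sqrt(3)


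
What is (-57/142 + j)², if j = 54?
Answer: 57927321/20164 ≈ 2872.8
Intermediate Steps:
(-57/142 + j)² = (-57/142 + 54)² = (7611/142)² = 57927321/20164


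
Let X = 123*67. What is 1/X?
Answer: 1/8241 ≈ 0.00012134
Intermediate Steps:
X = 8241
1/X = 1/8241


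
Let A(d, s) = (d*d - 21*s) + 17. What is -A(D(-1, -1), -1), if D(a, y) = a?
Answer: -39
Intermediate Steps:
A(d, s) = 17 + d**2 - 21*s (A(d, s) = (d**2 - 21*s) + 17 = 17 + d**2 - 21*s)
-A(D(-1, -1), -1) = -(17 + (-1)**2 - 21*(-1)) = -(17 + 1 + 21) = -1*39 = -39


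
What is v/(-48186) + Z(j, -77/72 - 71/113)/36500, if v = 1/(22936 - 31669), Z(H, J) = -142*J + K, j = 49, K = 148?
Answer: 37002784186667/3471247980162000 ≈ 0.010660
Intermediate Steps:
Z(H, J) = 148 - 142*J (Z(H, J) = -142*J + 148 = 148 - 142*J)
v = -1/8733 (v = 1/(-8733) = -1/8733 ≈ -0.00011451)
v/(-48186) + Z(j, -77/72 - 71/113)/36500 = -1/8733/(-48186) + (148 - 142*(-77/72 - 71/113))/36500 = -1/8733*(-1/48186) + (148 - 142*(-77*1/72 - 71*1/113))*(1/36500) = 1/420808338 + (148 - 142*(-77/72 - 71/113))*(1/36500) = 1/420808338 + (148 - 142*(-13813/8136))*(1/36500) = 1/420808338 + (148 + 980723/4068)*(1/36500) = 1/420808338 + (1582787/4068)*(1/36500) = 1/420808338 + 1582787/148482000 = 37002784186667/3471247980162000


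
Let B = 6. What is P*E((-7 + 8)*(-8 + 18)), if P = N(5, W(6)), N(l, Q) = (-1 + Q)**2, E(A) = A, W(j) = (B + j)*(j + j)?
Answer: 204490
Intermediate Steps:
W(j) = 2*j*(6 + j) (W(j) = (6 + j)*(j + j) = (6 + j)*(2*j) = 2*j*(6 + j))
P = 20449 (P = (-1 + 2*6*(6 + 6))**2 = (-1 + 2*6*12)**2 = (-1 + 144)**2 = 143**2 = 20449)
P*E((-7 + 8)*(-8 + 18)) = 20449*((-7 + 8)*(-8 + 18)) = 20449*(1*10) = 20449*10 = 204490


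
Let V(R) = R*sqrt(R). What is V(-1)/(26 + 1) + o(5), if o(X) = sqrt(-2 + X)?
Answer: sqrt(3) - I/27 ≈ 1.732 - 0.037037*I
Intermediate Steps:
V(R) = R**(3/2)
V(-1)/(26 + 1) + o(5) = (-1)**(3/2)/(26 + 1) + sqrt(-2 + 5) = -I/27 + sqrt(3) = sqrt(3) - I/27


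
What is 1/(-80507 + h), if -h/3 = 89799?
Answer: -1/349904 ≈ -2.8579e-6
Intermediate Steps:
h = -269397 (h = -3*89799 = -269397)
1/(-80507 + h) = 1/(-80507 - 269397) = 1/(-349904) = -1/349904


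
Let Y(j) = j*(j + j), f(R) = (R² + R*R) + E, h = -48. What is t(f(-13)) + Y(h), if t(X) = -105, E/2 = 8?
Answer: 4503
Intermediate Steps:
E = 16 (E = 2*8 = 16)
f(R) = 16 + 2*R² (f(R) = (R² + R*R) + 16 = (R² + R²) + 16 = 2*R² + 16 = 16 + 2*R²)
Y(j) = 2*j² (Y(j) = j*(2*j) = 2*j²)
t(f(-13)) + Y(h) = -105 + 2*(-48)² = -105 + 2*2304 = -105 + 4608 = 4503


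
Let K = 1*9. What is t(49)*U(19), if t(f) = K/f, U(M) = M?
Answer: 171/49 ≈ 3.4898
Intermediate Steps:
K = 9
t(f) = 9/f
t(49)*U(19) = (9/49)*19 = 171/49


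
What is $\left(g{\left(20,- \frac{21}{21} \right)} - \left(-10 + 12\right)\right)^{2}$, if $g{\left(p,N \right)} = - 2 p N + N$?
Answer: $1369$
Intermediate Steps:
$g{\left(p,N \right)} = N - 2 N p$ ($g{\left(p,N \right)} = - 2 N p + N = N - 2 N p$)
$\left(g{\left(20,- \frac{21}{21} \right)} - \left(-10 + 12\right)\right)^{2} = \left(- \frac{21}{21} \left(1 - 40\right) - \left(-10 + 12\right)\right)^{2} = \left(\left(-21\right) \frac{1}{21} \left(1 - 40\right) - 2\right)^{2} = \left(\left(-1\right) \left(-39\right) - 2\right)^{2} = \left(39 - 2\right)^{2} = 37^{2} = 1369$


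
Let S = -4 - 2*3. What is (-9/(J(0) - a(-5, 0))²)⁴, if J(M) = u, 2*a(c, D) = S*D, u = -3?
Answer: 1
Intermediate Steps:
S = -10 (S = -4 - 6 = -10)
a(c, D) = -5*D (a(c, D) = (-10*D)/2 = -5*D)
J(M) = -3
(-9/(J(0) - a(-5, 0))²)⁴ = (-9/(-3 - (-5)*0)²)⁴ = (-9/(-3 - 1*0)²)⁴ = (-9/(-3 + 0)²)⁴ = (-9/((-3)²))⁴ = (-9/9)⁴ = (-9*⅑)⁴ = (-1)⁴ = 1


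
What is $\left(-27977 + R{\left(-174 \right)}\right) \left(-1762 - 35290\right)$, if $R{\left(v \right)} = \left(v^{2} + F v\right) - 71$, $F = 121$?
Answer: $697540952$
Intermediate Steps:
$R{\left(v \right)} = -71 + v^{2} + 121 v$ ($R{\left(v \right)} = \left(v^{2} + 121 v\right) - 71 = -71 + v^{2} + 121 v$)
$\left(-27977 + R{\left(-174 \right)}\right) \left(-1762 - 35290\right) = \left(-27977 + \left(-71 + \left(-174\right)^{2} + 121 \left(-174\right)\right)\right) \left(-1762 - 35290\right) = \left(-27977 - -9151\right) \left(-37052\right) = \left(-27977 + 9151\right) \left(-37052\right) = \left(-18826\right) \left(-37052\right) = 697540952$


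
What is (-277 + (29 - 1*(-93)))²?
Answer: 24025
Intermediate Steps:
(-277 + (29 - 1*(-93)))² = (-277 + (29 + 93))² = (-277 + 122)² = (-155)² = 24025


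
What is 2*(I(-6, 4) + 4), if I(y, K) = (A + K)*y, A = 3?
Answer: -76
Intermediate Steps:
I(y, K) = y*(3 + K) (I(y, K) = (3 + K)*y = y*(3 + K))
2*(I(-6, 4) + 4) = 2*(-6*(3 + 4) + 4) = 2*(-6*7 + 4) = 2*(-42 + 4) = 2*(-38) = -76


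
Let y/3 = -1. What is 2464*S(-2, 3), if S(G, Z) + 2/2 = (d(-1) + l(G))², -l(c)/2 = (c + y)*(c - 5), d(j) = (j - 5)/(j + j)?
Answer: 11058432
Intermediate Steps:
y = -3 (y = 3*(-1) = -3)
d(j) = (-5 + j)/(2*j) (d(j) = (-5 + j)/((2*j)) = (-5 + j)*(1/(2*j)) = (-5 + j)/(2*j))
l(c) = -2*(-5 + c)*(-3 + c) (l(c) = -2*(c - 3)*(c - 5) = -2*(-3 + c)*(-5 + c) = -2*(-5 + c)*(-3 + c))
S(G, Z) = -1 + (-27 - 2*G² + 16*G)² (S(G, Z) = -1 + ((½)*(-5 - 1)/(-1) + (-30 - 2*G² + 16*G))² = -1 + ((½)*(-1)*(-6) + (-30 - 2*G² + 16*G))² = -1 + (3 + (-30 - 2*G² + 16*G))² = -1 + (-27 - 2*G² + 16*G)²)
2464*S(-2, 3) = 2464*(-1 + (27 - 16*(-2) + 2*(-2)²)²) = 2464*(-1 + (27 + 32 + 2*4)²) = 2464*(-1 + (27 + 32 + 8)²) = 2464*(-1 + 67²) = 2464*(-1 + 4489) = 2464*4488 = 11058432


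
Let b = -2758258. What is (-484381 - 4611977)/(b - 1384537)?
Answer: 5096358/4142795 ≈ 1.2302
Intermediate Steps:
(-484381 - 4611977)/(b - 1384537) = (-484381 - 4611977)/(-2758258 - 1384537) = -5096358/(-4142795) = -5096358*(-1/4142795) = 5096358/4142795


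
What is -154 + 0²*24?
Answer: -154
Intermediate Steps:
-154 + 0²*24 = -154 + 0*24 = -154 + 0 = -154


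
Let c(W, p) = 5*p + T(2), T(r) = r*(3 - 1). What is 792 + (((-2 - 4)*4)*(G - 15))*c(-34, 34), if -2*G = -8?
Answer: 46728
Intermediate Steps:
G = 4 (G = -1/2*(-8) = 4)
T(r) = 2*r (T(r) = r*2 = 2*r)
c(W, p) = 4 + 5*p (c(W, p) = 5*p + 2*2 = 5*p + 4 = 4 + 5*p)
792 + (((-2 - 4)*4)*(G - 15))*c(-34, 34) = 792 + (((-2 - 4)*4)*(4 - 15))*(4 + 5*34) = 792 + (-6*4*(-11))*(4 + 170) = 792 - 24*(-11)*174 = 792 + 264*174 = 792 + 45936 = 46728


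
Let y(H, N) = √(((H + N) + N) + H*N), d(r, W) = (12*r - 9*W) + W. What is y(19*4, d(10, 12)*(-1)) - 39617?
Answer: -39617 + 2*I*√449 ≈ -39617.0 + 42.379*I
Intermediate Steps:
d(r, W) = -8*W + 12*r (d(r, W) = (-9*W + 12*r) + W = -8*W + 12*r)
y(H, N) = √(H + 2*N + H*N) (y(H, N) = √((H + 2*N) + H*N) = √(H + 2*N + H*N))
y(19*4, d(10, 12)*(-1)) - 39617 = √(19*4 + 2*((-8*12 + 12*10)*(-1)) + (19*4)*((-8*12 + 12*10)*(-1))) - 39617 = √(76 + 2*((-96 + 120)*(-1)) + 76*((-96 + 120)*(-1))) - 39617 = √(76 + 2*(24*(-1)) + 76*(24*(-1))) - 39617 = √(76 + 2*(-24) + 76*(-24)) - 39617 = √(76 - 48 - 1824) - 39617 = √(-1796) - 39617 = 2*I*√449 - 39617 = -39617 + 2*I*√449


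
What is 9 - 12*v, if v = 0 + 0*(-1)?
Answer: 9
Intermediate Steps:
v = 0 (v = 0 + 0 = 0)
9 - 12*v = 9 - 12*0 = 9 + 0 = 9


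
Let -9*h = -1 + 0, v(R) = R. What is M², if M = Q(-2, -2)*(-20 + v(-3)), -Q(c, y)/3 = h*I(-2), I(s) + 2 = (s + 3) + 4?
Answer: 529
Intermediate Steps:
h = ⅑ (h = -(-1 + 0)/9 = -⅑*(-1) = ⅑ ≈ 0.11111)
I(s) = 5 + s (I(s) = -2 + ((s + 3) + 4) = -2 + ((3 + s) + 4) = -2 + (7 + s) = 5 + s)
Q(c, y) = -1 (Q(c, y) = -(5 - 2)/3 = -3/3 = -3*⅓ = -1)
M = 23 (M = -(-20 - 3) = -1*(-23) = 23)
M² = 23² = 529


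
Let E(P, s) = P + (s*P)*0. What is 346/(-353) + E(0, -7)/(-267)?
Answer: -346/353 ≈ -0.98017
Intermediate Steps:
E(P, s) = P (E(P, s) = P + (P*s)*0 = P + 0 = P)
346/(-353) + E(0, -7)/(-267) = 346/(-353) + 0/(-267) = 346*(-1/353) + 0*(-1/267) = -346/353 + 0 = -346/353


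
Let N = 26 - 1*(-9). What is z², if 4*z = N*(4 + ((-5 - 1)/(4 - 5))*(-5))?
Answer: 207025/4 ≈ 51756.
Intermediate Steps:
N = 35 (N = 26 + 9 = 35)
z = -455/2 (z = (35*(4 + ((-5 - 1)/(4 - 5))*(-5)))/4 = (35*(4 - 6/(-1)*(-5)))/4 = (35*(4 - 6*(-1)*(-5)))/4 = (35*(4 + 6*(-5)))/4 = (35*(4 - 30))/4 = (35*(-26))/4 = (¼)*(-910) = -455/2 ≈ -227.50)
z² = (-455/2)² = 207025/4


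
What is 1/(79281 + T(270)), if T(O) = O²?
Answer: 1/152181 ≈ 6.5711e-6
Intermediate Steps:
1/(79281 + T(270)) = 1/(79281 + 270²) = 1/(79281 + 72900) = 1/152181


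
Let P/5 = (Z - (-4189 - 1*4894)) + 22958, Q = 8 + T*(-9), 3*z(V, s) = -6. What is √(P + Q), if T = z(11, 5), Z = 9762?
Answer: √209041 ≈ 457.21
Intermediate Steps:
z(V, s) = -2 (z(V, s) = (⅓)*(-6) = -2)
T = -2
Q = 26 (Q = 8 - 2*(-9) = 8 + 18 = 26)
P = 209015 (P = 5*((9762 - (-4189 - 1*4894)) + 22958) = 5*((9762 - (-4189 - 4894)) + 22958) = 5*((9762 - 1*(-9083)) + 22958) = 5*((9762 + 9083) + 22958) = 5*(18845 + 22958) = 5*41803 = 209015)
√(P + Q) = √(209015 + 26) = √209041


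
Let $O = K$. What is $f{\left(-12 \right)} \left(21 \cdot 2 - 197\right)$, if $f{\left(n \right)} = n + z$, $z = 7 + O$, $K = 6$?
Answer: $-155$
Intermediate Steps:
$O = 6$
$z = 13$ ($z = 7 + 6 = 13$)
$f{\left(n \right)} = 13 + n$ ($f{\left(n \right)} = n + 13 = 13 + n$)
$f{\left(-12 \right)} \left(21 \cdot 2 - 197\right) = \left(13 - 12\right) \left(21 \cdot 2 - 197\right) = 1 \left(42 - 197\right) = 1 \left(-155\right) = -155$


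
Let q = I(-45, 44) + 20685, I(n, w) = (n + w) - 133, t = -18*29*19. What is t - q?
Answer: -30469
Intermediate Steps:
t = -9918 (t = -522*19 = -9918)
I(n, w) = -133 + n + w
q = 20551 (q = (-133 - 45 + 44) + 20685 = -134 + 20685 = 20551)
t - q = -9918 - 1*20551 = -9918 - 20551 = -30469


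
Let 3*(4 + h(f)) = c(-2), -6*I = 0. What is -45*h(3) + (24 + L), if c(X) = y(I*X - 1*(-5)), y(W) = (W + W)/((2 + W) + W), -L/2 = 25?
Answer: 283/2 ≈ 141.50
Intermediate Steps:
L = -50 (L = -2*25 = -50)
I = 0 (I = -1/6*0 = 0)
y(W) = 2*W/(2 + 2*W) (y(W) = (2*W)/(2 + 2*W) = 2*W/(2 + 2*W))
c(X) = 5/6 (c(X) = (0*X - 1*(-5))/(1 + (0*X - 1*(-5))) = (0 + 5)/(1 + (0 + 5)) = 5/(1 + 5) = 5/6)
h(f) = -67/18 (h(f) = -4 + (1/3)*(5/6) = -4 + 5/18 = -67/18)
-45*h(3) + (24 + L) = -45*(-67/18) + (24 - 50) = 335/2 - 26 = 283/2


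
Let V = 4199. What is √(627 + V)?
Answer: √4826 ≈ 69.469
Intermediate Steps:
√(627 + V) = √(627 + 4199) = √4826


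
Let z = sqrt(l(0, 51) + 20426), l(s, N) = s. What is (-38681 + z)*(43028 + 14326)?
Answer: -2218510074 + 57354*sqrt(20426) ≈ -2.2103e+9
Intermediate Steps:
z = sqrt(20426) (z = sqrt(0 + 20426) = sqrt(20426) ≈ 142.92)
(-38681 + z)*(43028 + 14326) = (-38681 + sqrt(20426))*(43028 + 14326) = (-38681 + sqrt(20426))*57354 = -2218510074 + 57354*sqrt(20426)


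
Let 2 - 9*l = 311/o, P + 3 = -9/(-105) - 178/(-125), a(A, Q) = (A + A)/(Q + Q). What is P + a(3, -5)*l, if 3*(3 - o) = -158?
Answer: -548479/438375 ≈ -1.2512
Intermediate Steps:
o = 167/3 (o = 3 - ⅓*(-158) = 3 + 158/3 = 167/3 ≈ 55.667)
a(A, Q) = A/Q (a(A, Q) = (2*A)/((2*Q)) = (2*A)*(1/(2*Q)) = A/Q)
P = -1304/875 (P = -3 + (-9/(-105) - 178/(-125)) = -3 + (-9*(-1/105) - 178*(-1/125)) = -3 + (3/35 + 178/125) = -3 + 1321/875 = -1304/875 ≈ -1.4903)
l = -599/1503 (l = 2/9 - 311/(9*167/3) = 2/9 - 311*3/(9*167) = 2/9 - ⅑*933/167 = 2/9 - 311/501 = -599/1503 ≈ -0.39854)
P + a(3, -5)*l = -1304/875 + (3/(-5))*(-599/1503) = -1304/875 + (3*(-⅕))*(-599/1503) = -1304/875 - ⅗*(-599/1503) = -1304/875 + 599/2505 = -548479/438375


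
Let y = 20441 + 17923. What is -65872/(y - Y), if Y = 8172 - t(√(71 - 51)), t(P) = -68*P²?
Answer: -4117/1802 ≈ -2.2847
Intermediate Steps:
y = 38364
Y = 9532 (Y = 8172 - (-68)*(√(71 - 51))² = 8172 - (-68)*(√20)² = 8172 - (-68)*(2*√5)² = 8172 - (-68)*20 = 8172 - 1*(-1360) = 8172 + 1360 = 9532)
-65872/(y - Y) = -65872/(38364 - 1*9532) = -65872/(38364 - 9532) = -65872/28832 = -65872*1/28832 = -4117/1802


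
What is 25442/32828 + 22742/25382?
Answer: 348085805/208310074 ≈ 1.6710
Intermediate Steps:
25442/32828 + 22742/25382 = 25442*(1/32828) + 22742*(1/25382) = 12721/16414 + 11371/12691 = 348085805/208310074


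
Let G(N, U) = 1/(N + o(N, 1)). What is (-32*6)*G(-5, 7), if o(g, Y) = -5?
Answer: 96/5 ≈ 19.200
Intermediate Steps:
G(N, U) = 1/(-5 + N) (G(N, U) = 1/(N - 5) = 1/(-5 + N))
(-32*6)*G(-5, 7) = (-32*6)/(-5 - 5) = -192/(-10) = -192*(-⅒) = 96/5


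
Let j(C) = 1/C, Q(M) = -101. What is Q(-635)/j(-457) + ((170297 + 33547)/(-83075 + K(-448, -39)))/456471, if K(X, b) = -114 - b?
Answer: 291985825198201/6325927275 ≈ 46157.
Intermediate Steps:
Q(-635)/j(-457) + ((170297 + 33547)/(-83075 + K(-448, -39)))/456471 = -101/(1/(-457)) + ((170297 + 33547)/(-83075 + (-114 - 1*(-39))))/456471 = -101/(-1/457) + (203844/(-83075 + (-114 + 39)))*(1/456471) = -101*(-457) + (203844/(-83075 - 75))*(1/456471) = 46157 + (203844/(-83150))*(1/456471) = 46157 + (203844*(-1/83150))*(1/456471) = 46157 - 101922/41575*1/456471 = 46157 - 33974/6325927275 = 291985825198201/6325927275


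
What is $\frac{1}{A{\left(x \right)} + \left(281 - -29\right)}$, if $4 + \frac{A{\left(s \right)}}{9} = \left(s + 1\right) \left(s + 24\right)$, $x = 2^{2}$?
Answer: $\frac{1}{1534} \approx 0.00065189$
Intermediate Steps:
$x = 4$
$A{\left(s \right)} = -36 + 9 \left(1 + s\right) \left(24 + s\right)$ ($A{\left(s \right)} = -36 + 9 \left(s + 1\right) \left(s + 24\right) = -36 + 9 \left(1 + s\right) \left(24 + s\right)$)
$\frac{1}{A{\left(x \right)} + \left(281 - -29\right)} = \frac{1}{\left(180 + 9 \cdot 4^{2} + 225 \cdot 4\right) + \left(281 - -29\right)} = \frac{1}{\left(180 + 9 \cdot 16 + 900\right) + \left(281 + 29\right)} = \frac{1}{\left(180 + 144 + 900\right) + 310} = \frac{1}{1224 + 310} = \frac{1}{1534}$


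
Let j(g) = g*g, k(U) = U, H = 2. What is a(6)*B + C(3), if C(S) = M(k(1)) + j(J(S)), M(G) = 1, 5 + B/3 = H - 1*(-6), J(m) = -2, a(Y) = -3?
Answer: -22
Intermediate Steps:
B = 9 (B = -15 + 3*(2 - 1*(-6)) = -15 + 3*(2 + 6) = -15 + 3*8 = -15 + 24 = 9)
j(g) = g**2
C(S) = 5 (C(S) = 1 + (-2)**2 = 1 + 4 = 5)
a(6)*B + C(3) = -3*9 + 5 = -27 + 5 = -22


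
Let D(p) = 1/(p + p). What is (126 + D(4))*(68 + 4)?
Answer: 9081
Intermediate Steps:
D(p) = 1/(2*p)
(126 + D(4))*(68 + 4) = (126 + (1/2)/4)*(68 + 4) = (126 + (1/2)*(1/4))*72 = (126 + 1/8)*72 = (1009/8)*72 = 9081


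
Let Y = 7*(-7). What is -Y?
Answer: 49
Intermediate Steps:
Y = -49
-Y = -1*(-49) = 49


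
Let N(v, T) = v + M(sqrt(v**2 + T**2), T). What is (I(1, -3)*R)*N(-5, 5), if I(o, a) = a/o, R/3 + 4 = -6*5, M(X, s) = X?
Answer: -1530 + 1530*sqrt(2) ≈ 633.75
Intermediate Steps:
R = -102 (R = -12 + 3*(-6*5) = -12 + 3*(-30) = -12 - 90 = -102)
N(v, T) = v + sqrt(T**2 + v**2) (N(v, T) = v + sqrt(v**2 + T**2) = v + sqrt(T**2 + v**2))
(I(1, -3)*R)*N(-5, 5) = (-3/1*(-102))*(-5 + sqrt(5**2 + (-5)**2)) = (-3*1*(-102))*(-5 + sqrt(25 + 25)) = (-3*(-102))*(-5 + sqrt(50)) = 306*(-5 + 5*sqrt(2)) = -1530 + 1530*sqrt(2)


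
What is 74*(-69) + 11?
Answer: -5095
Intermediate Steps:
74*(-69) + 11 = -5106 + 11 = -5095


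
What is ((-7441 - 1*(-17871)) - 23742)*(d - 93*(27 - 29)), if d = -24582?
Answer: 324759552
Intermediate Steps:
((-7441 - 1*(-17871)) - 23742)*(d - 93*(27 - 29)) = ((-7441 - 1*(-17871)) - 23742)*(-24582 - 93*(27 - 29)) = ((-7441 + 17871) - 23742)*(-24582 - 93*(-2)) = (10430 - 23742)*(-24582 + 186) = -13312*(-24396) = 324759552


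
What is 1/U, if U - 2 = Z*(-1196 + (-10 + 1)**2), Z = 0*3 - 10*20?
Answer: 1/223002 ≈ 4.4843e-6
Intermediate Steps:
Z = -200 (Z = 0 - 200 = -200)
U = 223002 (U = 2 - 200*(-1196 + (-10 + 1)**2) = 2 - 200*(-1196 + (-9)**2) = 2 - 200*(-1196 + 81) = 2 - 200*(-1115) = 2 + 223000 = 223002)
1/U = 1/223002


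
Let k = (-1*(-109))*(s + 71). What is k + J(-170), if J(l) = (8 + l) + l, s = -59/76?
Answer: 556501/76 ≈ 7322.4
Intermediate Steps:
s = -59/76 (s = -59*1/76 = -59/76 ≈ -0.77632)
k = 581733/76 (k = (-1*(-109))*(-59/76 + 71) = 109*(5337/76) = 581733/76 ≈ 7654.4)
J(l) = 8 + 2*l
k + J(-170) = 581733/76 + (8 + 2*(-170)) = 581733/76 + (8 - 340) = 581733/76 - 332 = 556501/76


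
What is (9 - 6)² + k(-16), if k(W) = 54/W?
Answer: 45/8 ≈ 5.6250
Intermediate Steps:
(9 - 6)² + k(-16) = (9 - 6)² + 54/(-16) = 3² + 54*(-1/16) = 9 - 27/8 = 45/8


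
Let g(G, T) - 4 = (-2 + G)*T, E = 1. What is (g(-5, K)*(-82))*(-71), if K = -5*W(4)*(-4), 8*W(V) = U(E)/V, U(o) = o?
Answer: -8733/4 ≈ -2183.3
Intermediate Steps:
W(V) = 1/(8*V) (W(V) = (1/V)/8 = 1/(8*V))
K = 5/8 (K = -5/(8*4)*(-4) = -5*1/32*(-4) = -5/32*(-4) = 5/8 ≈ 0.62500)
g(G, T) = 4 + T*(-2 + G) (g(G, T) = 4 + (-2 + G)*T = 4 + T*(-2 + G))
(g(-5, K)*(-82))*(-71) = ((4 - 2*5/8 - 5*5/8)*(-82))*(-71) = ((4 - 5/4 - 25/8)*(-82))*(-71) = -3/8*(-82)*(-71) = (123/4)*(-71) = -8733/4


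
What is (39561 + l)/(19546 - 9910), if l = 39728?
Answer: 79289/9636 ≈ 8.2284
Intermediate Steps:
(39561 + l)/(19546 - 9910) = (39561 + 39728)/(19546 - 9910) = 79289/9636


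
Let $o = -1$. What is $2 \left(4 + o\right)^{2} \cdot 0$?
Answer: $0$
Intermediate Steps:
$2 \left(4 + o\right)^{2} \cdot 0 = 2 \left(4 - 1\right)^{2} \cdot 0 = 2 \cdot 3^{2} \cdot 0 = 2 \cdot 9 \cdot 0 = 18 \cdot 0 = 0$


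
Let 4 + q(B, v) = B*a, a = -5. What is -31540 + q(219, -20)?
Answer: -32639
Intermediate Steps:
q(B, v) = -4 - 5*B (q(B, v) = -4 + B*(-5) = -4 - 5*B)
-31540 + q(219, -20) = -31540 + (-4 - 5*219) = -31540 + (-4 - 1095) = -31540 - 1099 = -32639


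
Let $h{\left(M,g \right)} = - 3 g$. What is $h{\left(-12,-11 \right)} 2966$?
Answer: $97878$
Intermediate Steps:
$h{\left(-12,-11 \right)} 2966 = \left(-3\right) \left(-11\right) 2966 = 33 \cdot 2966 = 97878$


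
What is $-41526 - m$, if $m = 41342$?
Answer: $-82868$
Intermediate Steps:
$-41526 - m = -41526 - 41342 = -82868$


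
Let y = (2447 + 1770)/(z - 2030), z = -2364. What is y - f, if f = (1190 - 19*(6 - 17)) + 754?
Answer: -9464499/4394 ≈ -2154.0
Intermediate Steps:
y = -4217/4394 (y = (2447 + 1770)/(-2364 - 2030) = 4217/(-4394) = 4217*(-1/4394) = -4217/4394 ≈ -0.95972)
f = 2153 (f = (1190 - 19*(-11)) + 754 = (1190 + 209) + 754 = 1399 + 754 = 2153)
y - f = -4217/4394 - 1*2153 = -4217/4394 - 2153 = -9464499/4394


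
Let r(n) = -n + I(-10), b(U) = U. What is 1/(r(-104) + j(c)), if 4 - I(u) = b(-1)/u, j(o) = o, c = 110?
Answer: 10/2179 ≈ 0.0045893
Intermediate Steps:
I(u) = 4 + 1/u (I(u) = 4 - (-1)/u = 4 + 1/u)
r(n) = 39/10 - n (r(n) = -n + (4 + 1/(-10)) = -n + (4 - ⅒) = -n + 39/10 = 39/10 - n)
1/(r(-104) + j(c)) = 1/((39/10 - 1*(-104)) + 110) = 1/((39/10 + 104) + 110) = 1/(1079/10 + 110) = 1/(2179/10) = 10/2179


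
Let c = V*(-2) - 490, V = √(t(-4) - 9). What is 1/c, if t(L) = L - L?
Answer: -245/120068 + 3*I/120068 ≈ -0.0020405 + 2.4986e-5*I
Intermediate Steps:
t(L) = 0
V = 3*I (V = √(0 - 9) = √(-9) = 3*I ≈ 3.0*I)
c = -490 - 6*I (c = (3*I)*(-2) - 490 = -6*I - 490 = -490 - 6*I ≈ -490.0 - 6.0*I)
1/c = 1/(-490 - 6*I) = (-490 + 6*I)/240136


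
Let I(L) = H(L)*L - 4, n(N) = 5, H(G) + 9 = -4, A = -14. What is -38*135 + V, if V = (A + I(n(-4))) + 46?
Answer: -5167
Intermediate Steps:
H(G) = -13 (H(G) = -9 - 4 = -13)
I(L) = -4 - 13*L (I(L) = -13*L - 4 = -4 - 13*L)
V = -37 (V = (-14 + (-4 - 13*5)) + 46 = (-14 + (-4 - 65)) + 46 = (-14 - 69) + 46 = -83 + 46 = -37)
-38*135 + V = -38*135 - 37 = -5130 - 37 = -5167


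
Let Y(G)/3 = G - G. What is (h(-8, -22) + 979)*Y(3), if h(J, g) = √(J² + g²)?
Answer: 0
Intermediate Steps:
Y(G) = 0 (Y(G) = 3*(G - G) = 3*0 = 0)
(h(-8, -22) + 979)*Y(3) = (√((-8)² + (-22)²) + 979)*0 = (√(64 + 484) + 979)*0 = (√548 + 979)*0 = (2*√137 + 979)*0 = (979 + 2*√137)*0 = 0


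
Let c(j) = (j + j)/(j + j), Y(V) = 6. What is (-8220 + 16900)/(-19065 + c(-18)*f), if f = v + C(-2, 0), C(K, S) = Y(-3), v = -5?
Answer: -1085/2383 ≈ -0.45531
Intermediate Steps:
C(K, S) = 6
c(j) = 1 (c(j) = (2*j)/((2*j)) = (2*j)*(1/(2*j)) = 1)
f = 1 (f = -5 + 6 = 1)
(-8220 + 16900)/(-19065 + c(-18)*f) = (-8220 + 16900)/(-19065 + 1*1) = 8680/(-19065 + 1) = 8680/(-19064) = 8680*(-1/19064) = -1085/2383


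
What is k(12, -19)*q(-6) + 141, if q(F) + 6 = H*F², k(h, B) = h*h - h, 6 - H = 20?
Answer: -67179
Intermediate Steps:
H = -14 (H = 6 - 1*20 = 6 - 20 = -14)
k(h, B) = h² - h
q(F) = -6 - 14*F²
k(12, -19)*q(-6) + 141 = (12*(-1 + 12))*(-6 - 14*(-6)²) + 141 = (12*11)*(-6 - 14*36) + 141 = 132*(-6 - 504) + 141 = 132*(-510) + 141 = -67320 + 141 = -67179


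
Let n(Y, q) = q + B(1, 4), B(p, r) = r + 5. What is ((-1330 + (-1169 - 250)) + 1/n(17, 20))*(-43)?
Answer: 3427960/29 ≈ 1.1821e+5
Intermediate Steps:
B(p, r) = 5 + r
n(Y, q) = 9 + q (n(Y, q) = q + (5 + 4) = q + 9 = 9 + q)
((-1330 + (-1169 - 250)) + 1/n(17, 20))*(-43) = ((-1330 + (-1169 - 250)) + 1/(9 + 20))*(-43) = ((-1330 - 1419) + 1/29)*(-43) = (-2749 + 1/29)*(-43) = -79720/29*(-43) = 3427960/29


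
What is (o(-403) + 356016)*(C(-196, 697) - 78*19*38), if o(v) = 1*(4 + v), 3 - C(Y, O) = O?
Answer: -20273725170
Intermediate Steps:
C(Y, O) = 3 - O
o(v) = 4 + v
(o(-403) + 356016)*(C(-196, 697) - 78*19*38) = ((4 - 403) + 356016)*((3 - 1*697) - 78*19*38) = (-399 + 356016)*((3 - 697) - 1482*38) = 355617*(-694 - 56316) = 355617*(-57010) = -20273725170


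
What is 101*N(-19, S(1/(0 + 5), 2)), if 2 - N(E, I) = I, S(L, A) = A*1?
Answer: 0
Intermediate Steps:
S(L, A) = A
N(E, I) = 2 - I
101*N(-19, S(1/(0 + 5), 2)) = 101*(2 - 1*2) = 101*(2 - 2) = 101*0 = 0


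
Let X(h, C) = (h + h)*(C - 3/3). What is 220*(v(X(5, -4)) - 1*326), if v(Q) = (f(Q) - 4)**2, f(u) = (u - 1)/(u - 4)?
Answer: -5642945/81 ≈ -69666.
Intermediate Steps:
f(u) = (-1 + u)/(-4 + u)
X(h, C) = 2*h*(-1 + C) (X(h, C) = (2*h)*(C - 3*1/3) = (2*h)*(C - 1) = (2*h)*(-1 + C) = 2*h*(-1 + C))
v(Q) = (-4 + (-1 + Q)/(-4 + Q))**2 (v(Q) = ((-1 + Q)/(-4 + Q) - 4)**2 = (-4 + (-1 + Q)/(-4 + Q))**2)
220*(v(X(5, -4)) - 1*326) = 220*(9*(-5 + 2*5*(-1 - 4))**2/(-4 + 2*5*(-1 - 4))**2 - 1*326) = 220*(9*(-5 + 2*5*(-5))**2/(-4 + 2*5*(-5))**2 - 326) = 220*(9*(-5 - 50)**2/(-4 - 50)**2 - 326) = 220*(9*(-55)**2/(-54)**2 - 326) = 220*(9*3025*(1/2916) - 326) = 220*(3025/324 - 326) = 220*(-102599/324) = -5642945/81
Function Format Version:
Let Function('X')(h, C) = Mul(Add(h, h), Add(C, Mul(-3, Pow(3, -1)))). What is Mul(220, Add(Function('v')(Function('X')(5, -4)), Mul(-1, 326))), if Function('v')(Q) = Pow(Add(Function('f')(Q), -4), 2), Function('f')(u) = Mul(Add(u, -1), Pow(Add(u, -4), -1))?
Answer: Rational(-5642945, 81) ≈ -69666.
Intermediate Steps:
Function('f')(u) = Mul(Pow(Add(-4, u), -1), Add(-1, u)) (Function('f')(u) = Mul(Add(-1, u), Pow(Add(-4, u), -1)) = Mul(Pow(Add(-4, u), -1), Add(-1, u)))
Function('X')(h, C) = Mul(2, h, Add(-1, C)) (Function('X')(h, C) = Mul(Mul(2, h), Add(C, Mul(-3, Rational(1, 3)))) = Mul(Mul(2, h), Add(C, -1)) = Mul(Mul(2, h), Add(-1, C)) = Mul(2, h, Add(-1, C)))
Function('v')(Q) = Pow(Add(-4, Mul(Pow(Add(-4, Q), -1), Add(-1, Q))), 2) (Function('v')(Q) = Pow(Add(Mul(Pow(Add(-4, Q), -1), Add(-1, Q)), -4), 2) = Pow(Add(-4, Mul(Pow(Add(-4, Q), -1), Add(-1, Q))), 2))
Mul(220, Add(Function('v')(Function('X')(5, -4)), Mul(-1, 326))) = Mul(220, Add(Mul(9, Pow(Add(-5, Mul(2, 5, Add(-1, -4))), 2), Pow(Add(-4, Mul(2, 5, Add(-1, -4))), -2)), Mul(-1, 326))) = Mul(220, Add(Mul(9, Pow(Add(-5, Mul(2, 5, -5)), 2), Pow(Add(-4, Mul(2, 5, -5)), -2)), -326)) = Mul(220, Add(Mul(9, Pow(Add(-5, -50), 2), Pow(Add(-4, -50), -2)), -326)) = Mul(220, Add(Mul(9, Pow(-55, 2), Pow(-54, -2)), -326)) = Mul(220, Add(Mul(9, 3025, Rational(1, 2916)), -326)) = Mul(220, Add(Rational(3025, 324), -326)) = Mul(220, Rational(-102599, 324)) = Rational(-5642945, 81)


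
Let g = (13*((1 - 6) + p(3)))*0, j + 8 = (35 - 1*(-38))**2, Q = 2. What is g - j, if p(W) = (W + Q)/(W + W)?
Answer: -5321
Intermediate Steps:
p(W) = (2 + W)/(2*W) (p(W) = (W + 2)/(W + W) = (2 + W)/((2*W)) = (2 + W)*(1/(2*W)) = (2 + W)/(2*W))
j = 5321 (j = -8 + (35 - 1*(-38))**2 = -8 + (35 + 38)**2 = -8 + 73**2 = -8 + 5329 = 5321)
g = 0 (g = (13*((1 - 6) + (1/2)*(2 + 3)/3))*0 = (13*(-5 + (1/2)*(1/3)*5))*0 = (13*(-5 + 5/6))*0 = (13*(-25/6))*0 = -325/6*0 = 0)
g - j = 0 - 1*5321 = 0 - 5321 = -5321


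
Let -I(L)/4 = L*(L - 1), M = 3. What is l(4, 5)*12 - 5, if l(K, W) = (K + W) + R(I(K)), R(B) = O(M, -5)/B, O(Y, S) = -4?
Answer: 104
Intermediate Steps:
I(L) = -4*L*(-1 + L) (I(L) = -4*L*(L - 1) = -4*L*(-1 + L))
R(B) = -4/B
l(K, W) = K + W - 1/(K*(1 - K)) (l(K, W) = (K + W) - 4*1/(4*K*(1 - K)) = (K + W) - 1/(K*(1 - K)) = K + W - 1/(K*(1 - K)))
l(4, 5)*12 - 5 = ((1 + 4*(-1 + 4)*(4 + 5))/(4*(-1 + 4)))*12 - 5 = ((¼)*(1 + 4*3*9)/3)*12 - 5 = ((¼)*(⅓)*(1 + 108))*12 - 5 = ((¼)*(⅓)*109)*12 - 5 = (109/12)*12 - 5 = 109 - 5 = 104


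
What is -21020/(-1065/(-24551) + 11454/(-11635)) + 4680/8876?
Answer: 13324037290969730/596502435501 ≈ 22337.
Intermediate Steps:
-21020/(-1065/(-24551) + 11454/(-11635)) + 4680/8876 = -21020/(-1065*(-1/24551) + 11454*(-1/11635)) + 4680*(1/8876) = -21020/(1065/24551 - 11454/11635) + 1170/2219 = -21020/(-268815879/285650885) + 1170/2219 = -21020*(-285650885/268815879) + 1170/2219 = 6004381602700/268815879 + 1170/2219 = 13324037290969730/596502435501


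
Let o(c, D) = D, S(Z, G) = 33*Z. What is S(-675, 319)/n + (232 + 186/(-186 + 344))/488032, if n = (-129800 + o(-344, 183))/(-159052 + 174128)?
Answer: 12947303016125957/4997322255776 ≈ 2590.8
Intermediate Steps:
n = -129617/15076 (n = (-129800 + 183)/(-159052 + 174128) = -129617/15076 ≈ -8.5976)
S(-675, 319)/n + (232 + 186/(-186 + 344))/488032 = (33*(-675))/(-129617/15076) + (232 + 186/(-186 + 344))/488032 = -22275*(-15076/129617) + (232 + 186/158)*(1/488032) = 335817900/129617 + (232 + (1/158)*186)*(1/488032) = 335817900/129617 + (232 + 93/79)*(1/488032) = 335817900/129617 + (18421/79)*(1/488032) = 335817900/129617 + 18421/38554528 = 12947303016125957/4997322255776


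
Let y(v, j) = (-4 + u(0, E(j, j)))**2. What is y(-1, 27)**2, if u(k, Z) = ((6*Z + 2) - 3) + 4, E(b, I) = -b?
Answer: 705911761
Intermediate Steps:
u(k, Z) = 3 + 6*Z (u(k, Z) = ((2 + 6*Z) - 3) + 4 = (-1 + 6*Z) + 4 = 3 + 6*Z)
y(v, j) = (-1 - 6*j)**2 (y(v, j) = (-4 + (3 + 6*(-j)))**2 = (-4 + (3 - 6*j))**2 = (-1 - 6*j)**2)
y(-1, 27)**2 = ((1 + 6*27)**2)**2 = ((1 + 162)**2)**2 = (163**2)**2 = 26569**2 = 705911761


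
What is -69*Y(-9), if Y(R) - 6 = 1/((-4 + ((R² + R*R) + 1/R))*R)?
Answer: -588225/1421 ≈ -413.95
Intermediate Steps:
Y(R) = 6 + 1/(R*(-4 + 1/R + 2*R²)) (Y(R) = 6 + 1/((-4 + ((R² + R*R) + 1/R))*R) = 6 + 1/((-4 + ((R² + R²) + 1/R))*R) = 6 + 1/((-4 + (2*R² + 1/R))*R) = 6 + 1/((-4 + (1/R + 2*R²))*R) = 6 + 1/((-4 + 1/R + 2*R²)*R) = 6 + 1/(R*(-4 + 1/R + 2*R²)))
-69*Y(-9) = -69*(7 - 24*(-9) + 12*(-9)³)/(1 - 4*(-9) + 2*(-9)³) = -69*(7 + 216 + 12*(-729))/(1 + 36 + 2*(-729)) = -69*(7 + 216 - 8748)/(1 + 36 - 1458) = -69*(-8525)/(-1421) = -(-69)*(-8525)/1421 = -69*8525/1421 = -588225/1421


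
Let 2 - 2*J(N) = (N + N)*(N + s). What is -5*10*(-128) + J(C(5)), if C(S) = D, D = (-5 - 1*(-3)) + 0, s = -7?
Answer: 6383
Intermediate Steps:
D = -2 (D = (-5 + 3) + 0 = -2 + 0 = -2)
C(S) = -2
J(N) = 1 - N*(-7 + N) (J(N) = 1 - (N + N)*(N - 7)/2 = 1 - 2*N*(-7 + N)/2 = 1 - N*(-7 + N))
-5*10*(-128) + J(C(5)) = -5*10*(-128) + (1 - 1*(-2)² + 7*(-2)) = -50*(-128) + (1 - 1*4 - 14) = 6400 + (1 - 4 - 14) = 6400 - 17 = 6383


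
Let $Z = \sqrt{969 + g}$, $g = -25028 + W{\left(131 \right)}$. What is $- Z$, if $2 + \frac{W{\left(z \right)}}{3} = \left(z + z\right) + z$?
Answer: $- i \sqrt{22886} \approx - 151.28 i$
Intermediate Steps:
$W{\left(z \right)} = -6 + 9 z$ ($W{\left(z \right)} = -6 + 3 \left(\left(z + z\right) + z\right) = -6 + 3 \left(2 z + z\right) = -6 + 3 \cdot 3 z = -6 + 9 z$)
$g = -23855$ ($g = -25028 + \left(-6 + 9 \cdot 131\right) = -25028 + \left(-6 + 1179\right) = -25028 + 1173 = -23855$)
$Z = i \sqrt{22886}$ ($Z = \sqrt{969 - 23855} = \sqrt{-22886} = i \sqrt{22886} \approx 151.28 i$)
$- Z = - i \sqrt{22886}$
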